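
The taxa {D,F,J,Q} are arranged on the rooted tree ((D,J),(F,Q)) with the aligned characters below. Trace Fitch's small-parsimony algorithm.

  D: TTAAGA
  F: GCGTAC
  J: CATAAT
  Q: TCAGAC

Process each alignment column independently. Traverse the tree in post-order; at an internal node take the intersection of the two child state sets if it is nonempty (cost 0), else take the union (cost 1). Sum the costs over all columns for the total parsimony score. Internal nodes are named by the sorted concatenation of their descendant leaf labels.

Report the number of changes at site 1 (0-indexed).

DJ@0: {T} ∪ {C} = {C,T} (union, +1)
FQ@0: {G} ∪ {T} = {G,T} (union, +1)
DFJQ@0: {C,T} ∩ {G,T} = {T} (intersection, +0)
DJ@1: {T} ∪ {A} = {A,T} (union, +1)
FQ@1: {C} ∩ {C} = {C} (intersection, +0)
DFJQ@1: {A,T} ∪ {C} = {A,C,T} (union, +1)
DJ@2: {A} ∪ {T} = {A,T} (union, +1)
FQ@2: {G} ∪ {A} = {A,G} (union, +1)
DFJQ@2: {A,T} ∩ {A,G} = {A} (intersection, +0)
DJ@3: {A} ∩ {A} = {A} (intersection, +0)
FQ@3: {T} ∪ {G} = {G,T} (union, +1)
DFJQ@3: {A} ∪ {G,T} = {A,G,T} (union, +1)
DJ@4: {G} ∪ {A} = {A,G} (union, +1)
FQ@4: {A} ∩ {A} = {A} (intersection, +0)
DFJQ@4: {A,G} ∩ {A} = {A} (intersection, +0)
DJ@5: {A} ∪ {T} = {A,T} (union, +1)
FQ@5: {C} ∩ {C} = {C} (intersection, +0)
DFJQ@5: {A,T} ∪ {C} = {A,C,T} (union, +1)
per-site changes: [2, 2, 2, 2, 1, 2]; total = 11

2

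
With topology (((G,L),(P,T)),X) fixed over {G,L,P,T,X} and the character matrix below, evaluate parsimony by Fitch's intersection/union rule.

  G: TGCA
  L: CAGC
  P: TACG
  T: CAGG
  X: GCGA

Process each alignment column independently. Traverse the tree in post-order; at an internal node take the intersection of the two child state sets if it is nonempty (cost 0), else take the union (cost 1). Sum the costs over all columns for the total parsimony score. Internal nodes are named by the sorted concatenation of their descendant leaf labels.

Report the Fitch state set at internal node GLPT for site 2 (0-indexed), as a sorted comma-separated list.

site 0, node GL: G={T} ∪ L={C} → {C,T} (+1)
site 0, node PT: P={T} ∪ T={C} → {C,T} (+1)
site 0, node GLPT: GL={C,T} ∩ PT={C,T} → {C,T} (+0)
site 0, node GLPTX: GLPT={C,T} ∪ X={G} → {C,G,T} (+1)
site 1, node GL: G={G} ∪ L={A} → {A,G} (+1)
site 1, node PT: P={A} ∩ T={A} → {A} (+0)
site 1, node GLPT: GL={A,G} ∩ PT={A} → {A} (+0)
site 1, node GLPTX: GLPT={A} ∪ X={C} → {A,C} (+1)
site 2, node GL: G={C} ∪ L={G} → {C,G} (+1)
site 2, node PT: P={C} ∪ T={G} → {C,G} (+1)
site 2, node GLPT: GL={C,G} ∩ PT={C,G} → {C,G} (+0)
site 2, node GLPTX: GLPT={C,G} ∩ X={G} → {G} (+0)
site 3, node GL: G={A} ∪ L={C} → {A,C} (+1)
site 3, node PT: P={G} ∩ T={G} → {G} (+0)
site 3, node GLPT: GL={A,C} ∪ PT={G} → {A,C,G} (+1)
site 3, node GLPTX: GLPT={A,C,G} ∩ X={A} → {A} (+0)
per-site changes: [3, 2, 2, 2]; total = 9

C,G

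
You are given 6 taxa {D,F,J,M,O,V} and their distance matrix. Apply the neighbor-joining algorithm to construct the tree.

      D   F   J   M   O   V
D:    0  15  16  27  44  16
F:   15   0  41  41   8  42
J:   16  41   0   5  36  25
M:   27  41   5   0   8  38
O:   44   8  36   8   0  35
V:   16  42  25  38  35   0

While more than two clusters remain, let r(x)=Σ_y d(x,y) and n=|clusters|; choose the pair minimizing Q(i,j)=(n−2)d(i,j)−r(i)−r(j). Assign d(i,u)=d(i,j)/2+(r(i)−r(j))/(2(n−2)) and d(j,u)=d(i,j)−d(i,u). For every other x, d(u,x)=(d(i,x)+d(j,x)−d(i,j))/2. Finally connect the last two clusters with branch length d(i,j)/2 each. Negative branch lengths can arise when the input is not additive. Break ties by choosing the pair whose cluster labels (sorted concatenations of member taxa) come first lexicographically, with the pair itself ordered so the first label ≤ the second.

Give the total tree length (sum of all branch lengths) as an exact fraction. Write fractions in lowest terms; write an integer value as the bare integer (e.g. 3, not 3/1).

1. join F+O (d=8, Q=-246) ⇒ FO; edges |F|=6, |O|=2
  updated: d(D,FO)=51/2, d(FO,J)=69/2, d(FO,M)=41/2, d(FO,V)=69/2
2. join J+M (d=5, Q=-156) ⇒ JM; edges |J|=5/6, |M|=25/6
  updated: d(D,JM)=19, d(FO,JM)=25, d(JM,V)=29
3. join D+V (d=16, Q=-108) ⇒ DV; edges |D|=13/4, |V|=51/4
  updated: d(DV,FO)=22, d(DV,JM)=16
4. join DV+FO (d=22, Q=-63) ⇒ DFOV; edges |DV|=13/2, |FO|=31/2
  updated: d(DFOV,JM)=19/2
5. join DFOV+JM (d=19/2) ⇒ DFJMOV; edges |DFOV|=19/4, |JM|=19/4
final tree: (((D:13/4,V:51/4):13/2,(F:6,O:2):31/2):19/4,(J:5/6,M:25/6):19/4)
total length: 121/2

121/2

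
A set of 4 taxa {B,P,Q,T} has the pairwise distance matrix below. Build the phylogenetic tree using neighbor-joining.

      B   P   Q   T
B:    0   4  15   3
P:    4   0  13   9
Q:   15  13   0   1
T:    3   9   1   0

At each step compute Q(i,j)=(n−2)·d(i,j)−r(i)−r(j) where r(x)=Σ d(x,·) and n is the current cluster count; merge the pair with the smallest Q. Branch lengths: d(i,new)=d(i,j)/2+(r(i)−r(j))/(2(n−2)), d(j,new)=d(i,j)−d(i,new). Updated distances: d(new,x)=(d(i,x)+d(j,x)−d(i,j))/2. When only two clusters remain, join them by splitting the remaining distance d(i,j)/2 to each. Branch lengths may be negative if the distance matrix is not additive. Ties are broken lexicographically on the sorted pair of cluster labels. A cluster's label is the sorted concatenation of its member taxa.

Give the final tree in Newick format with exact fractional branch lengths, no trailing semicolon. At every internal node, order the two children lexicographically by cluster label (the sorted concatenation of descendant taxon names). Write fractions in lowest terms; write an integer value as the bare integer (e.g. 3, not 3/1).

(((B:1,P:3):15/2,Q:9/2):-7/4,T:-7/4)

step 1: merge (B,P) at d=4, Q=-40; branch lengths B→1, P→3; new cluster BP
  updated: d(BP,Q)=12, d(BP,T)=4
step 2: merge (BP,Q) at d=12, Q=-17; branch lengths BP→15/2, Q→9/2; new cluster BPQ
  updated: d(BPQ,T)=-7/2
step 3: merge (BPQ,T) at d=-7/2; branch lengths BPQ→-7/4, T→-7/4; new cluster BPQT
final tree: (((B:1,P:3):15/2,Q:9/2):-7/4,T:-7/4)
total length: 25/2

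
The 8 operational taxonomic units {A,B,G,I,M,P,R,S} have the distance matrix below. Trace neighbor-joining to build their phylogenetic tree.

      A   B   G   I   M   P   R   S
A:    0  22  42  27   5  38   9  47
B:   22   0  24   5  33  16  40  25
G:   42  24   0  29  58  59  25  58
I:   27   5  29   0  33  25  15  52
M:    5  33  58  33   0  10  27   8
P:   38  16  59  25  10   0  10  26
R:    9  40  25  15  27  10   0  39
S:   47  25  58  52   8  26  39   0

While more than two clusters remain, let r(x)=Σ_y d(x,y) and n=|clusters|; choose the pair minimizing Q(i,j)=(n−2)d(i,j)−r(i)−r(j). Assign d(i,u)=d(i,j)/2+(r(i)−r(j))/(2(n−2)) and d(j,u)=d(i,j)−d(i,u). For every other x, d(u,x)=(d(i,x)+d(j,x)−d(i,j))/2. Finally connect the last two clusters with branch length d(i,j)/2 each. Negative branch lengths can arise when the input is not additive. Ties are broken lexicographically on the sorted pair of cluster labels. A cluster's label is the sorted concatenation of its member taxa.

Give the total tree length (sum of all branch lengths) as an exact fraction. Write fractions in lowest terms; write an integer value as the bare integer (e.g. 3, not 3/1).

2661/32

iteration 1: select M,S (d=8, Q=-381); attach at lengths (-11/4, 43/4); label the merged cluster MS
  updated: d(A,MS)=22, d(B,MS)=25, d(G,MS)=54, d(I,MS)=77/2, d(MS,P)=14, d(MS,R)=29
iteration 2: select MS,P (d=14, Q=-549/2); attach at lengths (181/20, 99/20); label the merged cluster MPS
  updated: d(A,MPS)=23, d(B,MPS)=27/2, d(G,MPS)=99/2, d(I,MPS)=99/4, d(MPS,R)=25/2
iteration 3: select A,R (d=9, Q=-377/2); attach at lengths (115/16, 29/16); label the merged cluster AR
  updated: d(AR,B)=53/2, d(AR,G)=29, d(AR,I)=33/2, d(AR,MPS)=53/4
iteration 4: select AR,MPS (d=53/4, Q=-293/2); attach at lengths (4, 37/4); label the merged cluster AMPRS
  updated: d(AMPRS,B)=107/8, d(AMPRS,G)=261/8, d(AMPRS,I)=14
iteration 5: select AMPRS,G (d=261/8, Q=-643/8); attach at lengths (317/32, 727/32); label the merged cluster AGMPRS
  updated: d(AGMPRS,B)=19/8, d(AGMPRS,I)=83/16
iteration 6: select AGMPRS,B (d=19/8, Q=-201/16); attach at lengths (41/32, 35/32); label the merged cluster ABGMPRS
  updated: d(ABGMPRS,I)=125/32
iteration 7: select ABGMPRS,I (d=125/32); attach at lengths (125/64, 125/64); label the merged cluster ABGIMPRS
final tree: (((((A:115/16,R:29/16):4,((M:-11/4,S:43/4):181/20,P:99/20):37/4):317/32,G:727/32):41/32,B:35/32):125/64,I:125/64)
total length: 2661/32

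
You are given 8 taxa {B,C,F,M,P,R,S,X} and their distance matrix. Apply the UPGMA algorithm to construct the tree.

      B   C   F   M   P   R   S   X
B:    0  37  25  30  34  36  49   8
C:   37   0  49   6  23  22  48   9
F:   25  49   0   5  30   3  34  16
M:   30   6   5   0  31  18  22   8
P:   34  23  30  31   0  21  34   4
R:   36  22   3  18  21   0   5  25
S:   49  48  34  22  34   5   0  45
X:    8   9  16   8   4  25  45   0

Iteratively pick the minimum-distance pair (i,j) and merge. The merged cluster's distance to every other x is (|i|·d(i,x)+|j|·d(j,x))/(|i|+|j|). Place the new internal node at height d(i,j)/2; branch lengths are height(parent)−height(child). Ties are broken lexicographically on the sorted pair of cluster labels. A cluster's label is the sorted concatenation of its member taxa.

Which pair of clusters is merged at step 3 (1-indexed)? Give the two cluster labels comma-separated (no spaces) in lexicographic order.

step 1: merge (F,R) at d=3; branch lengths F→3/2, R→3/2; new cluster FR
  updated: d(B,FR)=61/2, d(C,FR)=71/2, d(FR,M)=23/2, d(FR,P)=51/2, d(FR,S)=39/2, d(FR,X)=41/2
step 2: merge (P,X) at d=4; branch lengths P→2, X→2; new cluster PX
  updated: d(B,PX)=21, d(C,PX)=16, d(FR,PX)=23, d(M,PX)=39/2, d(PX,S)=79/2
step 3: merge (C,M) at d=6; branch lengths C→3, M→3; new cluster CM
  updated: d(B,CM)=67/2, d(CM,FR)=47/2, d(CM,PX)=71/4, d(CM,S)=35
step 4: merge (CM,PX) at d=71/4; branch lengths CM→47/8, PX→55/8; new cluster CMPX
  updated: d(B,CMPX)=109/4, d(CMPX,FR)=93/4, d(CMPX,S)=149/4
step 5: merge (FR,S) at d=39/2; branch lengths FR→33/4, S→39/4; new cluster FRS
  updated: d(B,FRS)=110/3, d(CMPX,FRS)=335/12
step 6: merge (B,CMPX) at d=109/4; branch lengths B→109/8, CMPX→19/4; new cluster BCMPX
  updated: d(BCMPX,FRS)=89/3
step 7: merge (BCMPX,FRS) at d=89/3; branch lengths BCMPX→29/24, FRS→61/12; new cluster BCFMPRSX
final tree: ((B:109/8,((C:3,M:3):47/8,(P:2,X:2):55/8):19/4):29/24,((F:3/2,R:3/2):33/4,S:39/4):61/12)
total length: 821/12

C,M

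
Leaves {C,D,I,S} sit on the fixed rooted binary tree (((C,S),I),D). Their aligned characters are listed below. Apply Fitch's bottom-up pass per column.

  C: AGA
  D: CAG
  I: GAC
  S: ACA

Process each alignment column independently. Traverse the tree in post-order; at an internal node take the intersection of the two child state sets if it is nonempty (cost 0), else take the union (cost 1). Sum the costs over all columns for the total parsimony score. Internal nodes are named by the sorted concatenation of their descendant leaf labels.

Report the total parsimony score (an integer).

site 0, node CS: C={A} ∩ S={A} → {A} (+0)
site 0, node CIS: CS={A} ∪ I={G} → {A,G} (+1)
site 0, node CDIS: CIS={A,G} ∪ D={C} → {A,C,G} (+1)
site 1, node CS: C={G} ∪ S={C} → {C,G} (+1)
site 1, node CIS: CS={C,G} ∪ I={A} → {A,C,G} (+1)
site 1, node CDIS: CIS={A,C,G} ∩ D={A} → {A} (+0)
site 2, node CS: C={A} ∩ S={A} → {A} (+0)
site 2, node CIS: CS={A} ∪ I={C} → {A,C} (+1)
site 2, node CDIS: CIS={A,C} ∪ D={G} → {A,C,G} (+1)
per-site changes: [2, 2, 2]; total = 6

6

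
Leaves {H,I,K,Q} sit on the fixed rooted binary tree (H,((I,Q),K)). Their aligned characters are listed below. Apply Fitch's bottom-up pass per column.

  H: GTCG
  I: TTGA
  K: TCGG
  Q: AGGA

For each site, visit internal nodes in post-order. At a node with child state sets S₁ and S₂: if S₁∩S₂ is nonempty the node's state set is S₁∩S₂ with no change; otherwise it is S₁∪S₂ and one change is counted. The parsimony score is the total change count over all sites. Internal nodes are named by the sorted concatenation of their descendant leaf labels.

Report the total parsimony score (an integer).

[col 0] IQ: children I:{T}, Q:{A} ∪→ {A,T}; cost 1
[col 0] IKQ: children IQ:{A,T}, K:{T} ∩→ {T}; cost 0
[col 0] HIKQ: children H:{G}, IKQ:{T} ∪→ {G,T}; cost 1
[col 1] IQ: children I:{T}, Q:{G} ∪→ {G,T}; cost 1
[col 1] IKQ: children IQ:{G,T}, K:{C} ∪→ {C,G,T}; cost 1
[col 1] HIKQ: children H:{T}, IKQ:{C,G,T} ∩→ {T}; cost 0
[col 2] IQ: children I:{G}, Q:{G} ∩→ {G}; cost 0
[col 2] IKQ: children IQ:{G}, K:{G} ∩→ {G}; cost 0
[col 2] HIKQ: children H:{C}, IKQ:{G} ∪→ {C,G}; cost 1
[col 3] IQ: children I:{A}, Q:{A} ∩→ {A}; cost 0
[col 3] IKQ: children IQ:{A}, K:{G} ∪→ {A,G}; cost 1
[col 3] HIKQ: children H:{G}, IKQ:{A,G} ∩→ {G}; cost 0
per-site changes: [2, 2, 1, 1]; total = 6

6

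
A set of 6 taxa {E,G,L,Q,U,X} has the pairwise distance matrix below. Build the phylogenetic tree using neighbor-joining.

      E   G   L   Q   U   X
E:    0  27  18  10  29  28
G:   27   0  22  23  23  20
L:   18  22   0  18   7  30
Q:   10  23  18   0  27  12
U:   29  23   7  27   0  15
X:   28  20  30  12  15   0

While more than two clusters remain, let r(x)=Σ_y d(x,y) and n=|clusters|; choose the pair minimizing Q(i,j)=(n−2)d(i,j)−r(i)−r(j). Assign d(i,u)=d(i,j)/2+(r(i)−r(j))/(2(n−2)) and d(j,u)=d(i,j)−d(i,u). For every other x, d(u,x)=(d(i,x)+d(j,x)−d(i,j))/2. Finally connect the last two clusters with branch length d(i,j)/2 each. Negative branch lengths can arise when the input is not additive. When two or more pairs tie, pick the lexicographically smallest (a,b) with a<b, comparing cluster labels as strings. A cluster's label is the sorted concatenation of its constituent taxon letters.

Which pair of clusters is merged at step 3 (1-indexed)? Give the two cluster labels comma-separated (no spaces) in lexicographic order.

1. join L+U (d=7, Q=-168) ⇒ LU; edges |L|=11/4, |U|=17/4
  updated: d(E,LU)=20, d(G,LU)=19, d(LU,Q)=19, d(LU,X)=19
2. join E+Q (d=10, Q=-119) ⇒ EQ; edges |E|=17/2, |Q|=3/2
  updated: d(EQ,G)=20, d(EQ,LU)=29/2, d(EQ,X)=15
3. join EQ+X (d=15, Q=-147/2) ⇒ EQX; edges |EQ|=51/8, |X|=69/8
  updated: d(EQX,G)=25/2, d(EQX,LU)=37/4
4. join EQX+G (d=25/2, Q=-163/4) ⇒ EGQX; edges |EQX|=11/8, |G|=89/8
  updated: d(EGQX,LU)=63/8
5. join EGQX+LU (d=63/8) ⇒ EGLQUX; edges |EGQX|=63/16, |LU|=63/16
final tree: ((((E:17/2,Q:3/2):51/8,X:69/8):11/8,G:89/8):63/16,(L:11/4,U:17/4):63/16)
total length: 419/8

EQ,X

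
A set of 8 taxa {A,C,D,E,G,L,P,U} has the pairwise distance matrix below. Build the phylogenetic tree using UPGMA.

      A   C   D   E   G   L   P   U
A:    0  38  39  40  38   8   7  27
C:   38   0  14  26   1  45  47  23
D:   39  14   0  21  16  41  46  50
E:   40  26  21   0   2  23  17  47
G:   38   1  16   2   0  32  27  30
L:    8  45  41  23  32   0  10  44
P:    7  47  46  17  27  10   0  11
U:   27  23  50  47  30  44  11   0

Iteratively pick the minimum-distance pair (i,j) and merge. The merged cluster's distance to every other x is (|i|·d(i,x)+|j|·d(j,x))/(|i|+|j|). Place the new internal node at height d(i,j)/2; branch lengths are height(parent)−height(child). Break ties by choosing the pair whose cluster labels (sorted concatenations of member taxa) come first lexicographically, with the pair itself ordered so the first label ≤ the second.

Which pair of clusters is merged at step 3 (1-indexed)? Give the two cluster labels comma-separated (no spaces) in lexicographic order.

AP,L

iteration 1: select C,G (d=1); attach at lengths (1/2, 1/2); label the merged cluster CG
  updated: d(A,CG)=38, d(CG,D)=15, d(CG,E)=14, d(CG,L)=77/2, d(CG,P)=37, d(CG,U)=53/2
iteration 2: select A,P (d=7); attach at lengths (7/2, 7/2); label the merged cluster AP
  updated: d(AP,CG)=75/2, d(AP,D)=85/2, d(AP,E)=57/2, d(AP,L)=9, d(AP,U)=19
iteration 3: select AP,L (d=9); attach at lengths (1, 9/2); label the merged cluster ALP
  updated: d(ALP,CG)=227/6, d(ALP,D)=42, d(ALP,E)=80/3, d(ALP,U)=82/3
iteration 4: select CG,E (d=14); attach at lengths (13/2, 7); label the merged cluster CEG
  updated: d(ALP,CEG)=307/9, d(CEG,D)=17, d(CEG,U)=100/3
iteration 5: select CEG,D (d=17); attach at lengths (3/2, 17/2); label the merged cluster CDEG
  updated: d(ALP,CDEG)=433/12, d(CDEG,U)=75/2
iteration 6: select ALP,U (d=82/3); attach at lengths (55/6, 41/3); label the merged cluster ALPU
  updated: d(ALPU,CDEG)=583/16
iteration 7: select ALPU,CDEG (d=583/16); attach at lengths (437/96, 311/32); label the merged cluster ACDEGLPU
final tree: ((((A:7/2,P:7/2):1,L:9/2):55/6,U:41/3):437/96,(((C:1/2,G:1/2):13/2,E:7):3/2,D:17/2):311/32)
total length: 3557/48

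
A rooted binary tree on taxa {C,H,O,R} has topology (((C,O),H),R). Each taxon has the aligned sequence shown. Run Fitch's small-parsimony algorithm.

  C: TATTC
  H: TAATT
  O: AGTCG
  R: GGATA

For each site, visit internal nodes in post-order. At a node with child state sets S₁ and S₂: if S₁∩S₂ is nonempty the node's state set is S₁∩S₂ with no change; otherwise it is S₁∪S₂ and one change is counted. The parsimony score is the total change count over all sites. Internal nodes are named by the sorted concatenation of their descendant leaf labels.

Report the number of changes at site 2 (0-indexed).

[col 0] CO: children C:{T}, O:{A} ∪→ {A,T}; cost 1
[col 0] CHO: children CO:{A,T}, H:{T} ∩→ {T}; cost 0
[col 0] CHOR: children CHO:{T}, R:{G} ∪→ {G,T}; cost 1
[col 1] CO: children C:{A}, O:{G} ∪→ {A,G}; cost 1
[col 1] CHO: children CO:{A,G}, H:{A} ∩→ {A}; cost 0
[col 1] CHOR: children CHO:{A}, R:{G} ∪→ {A,G}; cost 1
[col 2] CO: children C:{T}, O:{T} ∩→ {T}; cost 0
[col 2] CHO: children CO:{T}, H:{A} ∪→ {A,T}; cost 1
[col 2] CHOR: children CHO:{A,T}, R:{A} ∩→ {A}; cost 0
[col 3] CO: children C:{T}, O:{C} ∪→ {C,T}; cost 1
[col 3] CHO: children CO:{C,T}, H:{T} ∩→ {T}; cost 0
[col 3] CHOR: children CHO:{T}, R:{T} ∩→ {T}; cost 0
[col 4] CO: children C:{C}, O:{G} ∪→ {C,G}; cost 1
[col 4] CHO: children CO:{C,G}, H:{T} ∪→ {C,G,T}; cost 1
[col 4] CHOR: children CHO:{C,G,T}, R:{A} ∪→ {A,C,G,T}; cost 1
per-site changes: [2, 2, 1, 1, 3]; total = 9

1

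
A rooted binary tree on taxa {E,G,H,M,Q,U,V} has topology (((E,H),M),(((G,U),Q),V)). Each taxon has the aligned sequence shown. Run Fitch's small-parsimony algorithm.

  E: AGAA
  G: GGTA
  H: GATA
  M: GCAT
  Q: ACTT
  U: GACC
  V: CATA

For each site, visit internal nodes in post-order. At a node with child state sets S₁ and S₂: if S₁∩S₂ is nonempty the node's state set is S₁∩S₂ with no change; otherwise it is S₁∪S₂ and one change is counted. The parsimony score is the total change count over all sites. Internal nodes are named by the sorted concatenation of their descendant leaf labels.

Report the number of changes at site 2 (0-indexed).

[col 0] EH: children E:{A}, H:{G} ∪→ {A,G}; cost 1
[col 0] EHM: children EH:{A,G}, M:{G} ∩→ {G}; cost 0
[col 0] GU: children G:{G}, U:{G} ∩→ {G}; cost 0
[col 0] GQU: children GU:{G}, Q:{A} ∪→ {A,G}; cost 1
[col 0] GQUV: children GQU:{A,G}, V:{C} ∪→ {A,C,G}; cost 1
[col 0] EGHMQUV: children EHM:{G}, GQUV:{A,C,G} ∩→ {G}; cost 0
[col 1] EH: children E:{G}, H:{A} ∪→ {A,G}; cost 1
[col 1] EHM: children EH:{A,G}, M:{C} ∪→ {A,C,G}; cost 1
[col 1] GU: children G:{G}, U:{A} ∪→ {A,G}; cost 1
[col 1] GQU: children GU:{A,G}, Q:{C} ∪→ {A,C,G}; cost 1
[col 1] GQUV: children GQU:{A,C,G}, V:{A} ∩→ {A}; cost 0
[col 1] EGHMQUV: children EHM:{A,C,G}, GQUV:{A} ∩→ {A}; cost 0
[col 2] EH: children E:{A}, H:{T} ∪→ {A,T}; cost 1
[col 2] EHM: children EH:{A,T}, M:{A} ∩→ {A}; cost 0
[col 2] GU: children G:{T}, U:{C} ∪→ {C,T}; cost 1
[col 2] GQU: children GU:{C,T}, Q:{T} ∩→ {T}; cost 0
[col 2] GQUV: children GQU:{T}, V:{T} ∩→ {T}; cost 0
[col 2] EGHMQUV: children EHM:{A}, GQUV:{T} ∪→ {A,T}; cost 1
[col 3] EH: children E:{A}, H:{A} ∩→ {A}; cost 0
[col 3] EHM: children EH:{A}, M:{T} ∪→ {A,T}; cost 1
[col 3] GU: children G:{A}, U:{C} ∪→ {A,C}; cost 1
[col 3] GQU: children GU:{A,C}, Q:{T} ∪→ {A,C,T}; cost 1
[col 3] GQUV: children GQU:{A,C,T}, V:{A} ∩→ {A}; cost 0
[col 3] EGHMQUV: children EHM:{A,T}, GQUV:{A} ∩→ {A}; cost 0
per-site changes: [3, 4, 3, 3]; total = 13

3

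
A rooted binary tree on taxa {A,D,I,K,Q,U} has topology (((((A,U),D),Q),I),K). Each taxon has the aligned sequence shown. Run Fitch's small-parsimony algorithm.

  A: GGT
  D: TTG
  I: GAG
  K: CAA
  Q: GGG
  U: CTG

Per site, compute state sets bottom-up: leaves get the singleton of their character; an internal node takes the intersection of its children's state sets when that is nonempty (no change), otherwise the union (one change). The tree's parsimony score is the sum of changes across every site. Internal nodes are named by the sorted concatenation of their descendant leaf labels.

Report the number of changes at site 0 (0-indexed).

3

site 0, node AU: A={G} ∪ U={C} → {C,G} (+1)
site 0, node ADU: AU={C,G} ∪ D={T} → {C,G,T} (+1)
site 0, node ADQU: ADU={C,G,T} ∩ Q={G} → {G} (+0)
site 0, node ADIQU: ADQU={G} ∩ I={G} → {G} (+0)
site 0, node ADIKQU: ADIQU={G} ∪ K={C} → {C,G} (+1)
site 1, node AU: A={G} ∪ U={T} → {G,T} (+1)
site 1, node ADU: AU={G,T} ∩ D={T} → {T} (+0)
site 1, node ADQU: ADU={T} ∪ Q={G} → {G,T} (+1)
site 1, node ADIQU: ADQU={G,T} ∪ I={A} → {A,G,T} (+1)
site 1, node ADIKQU: ADIQU={A,G,T} ∩ K={A} → {A} (+0)
site 2, node AU: A={T} ∪ U={G} → {G,T} (+1)
site 2, node ADU: AU={G,T} ∩ D={G} → {G} (+0)
site 2, node ADQU: ADU={G} ∩ Q={G} → {G} (+0)
site 2, node ADIQU: ADQU={G} ∩ I={G} → {G} (+0)
site 2, node ADIKQU: ADIQU={G} ∪ K={A} → {A,G} (+1)
per-site changes: [3, 3, 2]; total = 8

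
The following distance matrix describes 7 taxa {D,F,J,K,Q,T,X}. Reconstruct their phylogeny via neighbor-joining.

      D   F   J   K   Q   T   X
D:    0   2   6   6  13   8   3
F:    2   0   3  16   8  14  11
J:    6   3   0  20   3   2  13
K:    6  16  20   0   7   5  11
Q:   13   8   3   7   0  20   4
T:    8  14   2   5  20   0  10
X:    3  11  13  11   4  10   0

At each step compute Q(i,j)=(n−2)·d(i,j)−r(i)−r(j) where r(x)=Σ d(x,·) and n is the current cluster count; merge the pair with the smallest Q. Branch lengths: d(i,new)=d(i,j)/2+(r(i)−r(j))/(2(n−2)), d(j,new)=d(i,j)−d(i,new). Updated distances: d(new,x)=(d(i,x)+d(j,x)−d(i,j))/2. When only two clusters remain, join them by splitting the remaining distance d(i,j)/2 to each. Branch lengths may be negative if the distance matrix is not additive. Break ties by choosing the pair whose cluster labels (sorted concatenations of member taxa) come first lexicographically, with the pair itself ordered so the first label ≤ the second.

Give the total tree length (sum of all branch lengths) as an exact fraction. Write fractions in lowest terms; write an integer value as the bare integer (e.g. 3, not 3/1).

185/8

step 1: merge (K,T) at d=5, Q=-99; branch lengths K→31/10, T→19/10; new cluster KT
  updated: d(D,KT)=9/2, d(F,KT)=25/2, d(J,KT)=17/2, d(KT,Q)=11, d(KT,X)=8
step 2: merge (Q,X) at d=4, Q=-62; branch lengths Q→2, X→2; new cluster QX
  updated: d(D,QX)=6, d(F,QX)=15/2, d(J,QX)=6, d(KT,QX)=15/2
step 3: merge (F,J) at d=3, Q=-79/2; branch lengths F→7/4, J→5/4; new cluster FJ
  updated: d(D,FJ)=5/2, d(FJ,KT)=9, d(FJ,QX)=21/4
step 4: merge (D,KT) at d=9/2, Q=-25; branch lengths D→1/4, KT→17/4; new cluster DKT
  updated: d(DKT,FJ)=7/2, d(DKT,QX)=9/2
step 5: merge (DKT,FJ) at d=7/2, Q=-53/4; branch lengths DKT→11/8, FJ→17/8; new cluster DFJKT
  updated: d(DFJKT,QX)=25/8
step 6: merge (DFJKT,QX) at d=25/8; branch lengths DFJKT→25/16, QX→25/16; new cluster DFJKQTX
final tree: (((D:1/4,(K:31/10,T:19/10):17/4):11/8,(F:7/4,J:5/4):17/8):25/16,(Q:2,X:2):25/16)
total length: 185/8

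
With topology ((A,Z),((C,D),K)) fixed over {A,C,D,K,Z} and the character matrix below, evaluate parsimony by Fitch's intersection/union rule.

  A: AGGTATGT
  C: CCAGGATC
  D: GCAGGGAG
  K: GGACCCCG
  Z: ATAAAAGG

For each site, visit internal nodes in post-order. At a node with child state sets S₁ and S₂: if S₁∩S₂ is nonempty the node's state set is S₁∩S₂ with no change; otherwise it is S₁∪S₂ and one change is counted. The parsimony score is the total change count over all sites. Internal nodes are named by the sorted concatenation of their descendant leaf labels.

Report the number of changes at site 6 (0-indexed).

AZ@0: {A} ∩ {A} = {A} (intersection, +0)
CD@0: {C} ∪ {G} = {C,G} (union, +1)
CDK@0: {C,G} ∩ {G} = {G} (intersection, +0)
ACDKZ@0: {A} ∪ {G} = {A,G} (union, +1)
AZ@1: {G} ∪ {T} = {G,T} (union, +1)
CD@1: {C} ∩ {C} = {C} (intersection, +0)
CDK@1: {C} ∪ {G} = {C,G} (union, +1)
ACDKZ@1: {G,T} ∩ {C,G} = {G} (intersection, +0)
AZ@2: {G} ∪ {A} = {A,G} (union, +1)
CD@2: {A} ∩ {A} = {A} (intersection, +0)
CDK@2: {A} ∩ {A} = {A} (intersection, +0)
ACDKZ@2: {A,G} ∩ {A} = {A} (intersection, +0)
AZ@3: {T} ∪ {A} = {A,T} (union, +1)
CD@3: {G} ∩ {G} = {G} (intersection, +0)
CDK@3: {G} ∪ {C} = {C,G} (union, +1)
ACDKZ@3: {A,T} ∪ {C,G} = {A,C,G,T} (union, +1)
AZ@4: {A} ∩ {A} = {A} (intersection, +0)
CD@4: {G} ∩ {G} = {G} (intersection, +0)
CDK@4: {G} ∪ {C} = {C,G} (union, +1)
ACDKZ@4: {A} ∪ {C,G} = {A,C,G} (union, +1)
AZ@5: {T} ∪ {A} = {A,T} (union, +1)
CD@5: {A} ∪ {G} = {A,G} (union, +1)
CDK@5: {A,G} ∪ {C} = {A,C,G} (union, +1)
ACDKZ@5: {A,T} ∩ {A,C,G} = {A} (intersection, +0)
AZ@6: {G} ∩ {G} = {G} (intersection, +0)
CD@6: {T} ∪ {A} = {A,T} (union, +1)
CDK@6: {A,T} ∪ {C} = {A,C,T} (union, +1)
ACDKZ@6: {G} ∪ {A,C,T} = {A,C,G,T} (union, +1)
AZ@7: {T} ∪ {G} = {G,T} (union, +1)
CD@7: {C} ∪ {G} = {C,G} (union, +1)
CDK@7: {C,G} ∩ {G} = {G} (intersection, +0)
ACDKZ@7: {G,T} ∩ {G} = {G} (intersection, +0)
per-site changes: [2, 2, 1, 3, 2, 3, 3, 2]; total = 18

3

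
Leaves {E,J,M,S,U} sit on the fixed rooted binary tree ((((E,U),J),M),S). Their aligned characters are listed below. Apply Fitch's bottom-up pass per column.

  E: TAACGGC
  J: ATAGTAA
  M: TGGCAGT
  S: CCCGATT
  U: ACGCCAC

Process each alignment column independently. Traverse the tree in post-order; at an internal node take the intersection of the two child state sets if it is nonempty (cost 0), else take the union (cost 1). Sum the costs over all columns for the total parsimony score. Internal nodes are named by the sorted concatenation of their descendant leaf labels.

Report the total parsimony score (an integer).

19

EU@0: {T} ∪ {A} = {A,T} (union, +1)
EJU@0: {A,T} ∩ {A} = {A} (intersection, +0)
EJMU@0: {A} ∪ {T} = {A,T} (union, +1)
EJMSU@0: {A,T} ∪ {C} = {A,C,T} (union, +1)
EU@1: {A} ∪ {C} = {A,C} (union, +1)
EJU@1: {A,C} ∪ {T} = {A,C,T} (union, +1)
EJMU@1: {A,C,T} ∪ {G} = {A,C,G,T} (union, +1)
EJMSU@1: {A,C,G,T} ∩ {C} = {C} (intersection, +0)
EU@2: {A} ∪ {G} = {A,G} (union, +1)
EJU@2: {A,G} ∩ {A} = {A} (intersection, +0)
EJMU@2: {A} ∪ {G} = {A,G} (union, +1)
EJMSU@2: {A,G} ∪ {C} = {A,C,G} (union, +1)
EU@3: {C} ∩ {C} = {C} (intersection, +0)
EJU@3: {C} ∪ {G} = {C,G} (union, +1)
EJMU@3: {C,G} ∩ {C} = {C} (intersection, +0)
EJMSU@3: {C} ∪ {G} = {C,G} (union, +1)
EU@4: {G} ∪ {C} = {C,G} (union, +1)
EJU@4: {C,G} ∪ {T} = {C,G,T} (union, +1)
EJMU@4: {C,G,T} ∪ {A} = {A,C,G,T} (union, +1)
EJMSU@4: {A,C,G,T} ∩ {A} = {A} (intersection, +0)
EU@5: {G} ∪ {A} = {A,G} (union, +1)
EJU@5: {A,G} ∩ {A} = {A} (intersection, +0)
EJMU@5: {A} ∪ {G} = {A,G} (union, +1)
EJMSU@5: {A,G} ∪ {T} = {A,G,T} (union, +1)
EU@6: {C} ∩ {C} = {C} (intersection, +0)
EJU@6: {C} ∪ {A} = {A,C} (union, +1)
EJMU@6: {A,C} ∪ {T} = {A,C,T} (union, +1)
EJMSU@6: {A,C,T} ∩ {T} = {T} (intersection, +0)
per-site changes: [3, 3, 3, 2, 3, 3, 2]; total = 19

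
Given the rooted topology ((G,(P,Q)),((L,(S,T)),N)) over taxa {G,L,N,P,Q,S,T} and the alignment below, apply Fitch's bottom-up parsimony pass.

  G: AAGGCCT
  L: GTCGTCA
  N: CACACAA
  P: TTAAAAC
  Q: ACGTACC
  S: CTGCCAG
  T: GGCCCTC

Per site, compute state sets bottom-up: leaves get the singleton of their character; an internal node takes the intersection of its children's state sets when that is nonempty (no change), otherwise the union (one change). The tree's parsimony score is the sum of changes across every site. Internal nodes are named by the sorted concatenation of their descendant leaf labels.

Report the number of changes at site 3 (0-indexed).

4

site 0, node PQ: P={T} ∪ Q={A} → {A,T} (+1)
site 0, node GPQ: G={A} ∩ PQ={A,T} → {A} (+0)
site 0, node ST: S={C} ∪ T={G} → {C,G} (+1)
site 0, node LST: L={G} ∩ ST={C,G} → {G} (+0)
site 0, node LNST: LST={G} ∪ N={C} → {C,G} (+1)
site 0, node GLNPQST: GPQ={A} ∪ LNST={C,G} → {A,C,G} (+1)
site 1, node PQ: P={T} ∪ Q={C} → {C,T} (+1)
site 1, node GPQ: G={A} ∪ PQ={C,T} → {A,C,T} (+1)
site 1, node ST: S={T} ∪ T={G} → {G,T} (+1)
site 1, node LST: L={T} ∩ ST={G,T} → {T} (+0)
site 1, node LNST: LST={T} ∪ N={A} → {A,T} (+1)
site 1, node GLNPQST: GPQ={A,C,T} ∩ LNST={A,T} → {A,T} (+0)
site 2, node PQ: P={A} ∪ Q={G} → {A,G} (+1)
site 2, node GPQ: G={G} ∩ PQ={A,G} → {G} (+0)
site 2, node ST: S={G} ∪ T={C} → {C,G} (+1)
site 2, node LST: L={C} ∩ ST={C,G} → {C} (+0)
site 2, node LNST: LST={C} ∩ N={C} → {C} (+0)
site 2, node GLNPQST: GPQ={G} ∪ LNST={C} → {C,G} (+1)
site 3, node PQ: P={A} ∪ Q={T} → {A,T} (+1)
site 3, node GPQ: G={G} ∪ PQ={A,T} → {A,G,T} (+1)
site 3, node ST: S={C} ∩ T={C} → {C} (+0)
site 3, node LST: L={G} ∪ ST={C} → {C,G} (+1)
site 3, node LNST: LST={C,G} ∪ N={A} → {A,C,G} (+1)
site 3, node GLNPQST: GPQ={A,G,T} ∩ LNST={A,C,G} → {A,G} (+0)
site 4, node PQ: P={A} ∩ Q={A} → {A} (+0)
site 4, node GPQ: G={C} ∪ PQ={A} → {A,C} (+1)
site 4, node ST: S={C} ∩ T={C} → {C} (+0)
site 4, node LST: L={T} ∪ ST={C} → {C,T} (+1)
site 4, node LNST: LST={C,T} ∩ N={C} → {C} (+0)
site 4, node GLNPQST: GPQ={A,C} ∩ LNST={C} → {C} (+0)
site 5, node PQ: P={A} ∪ Q={C} → {A,C} (+1)
site 5, node GPQ: G={C} ∩ PQ={A,C} → {C} (+0)
site 5, node ST: S={A} ∪ T={T} → {A,T} (+1)
site 5, node LST: L={C} ∪ ST={A,T} → {A,C,T} (+1)
site 5, node LNST: LST={A,C,T} ∩ N={A} → {A} (+0)
site 5, node GLNPQST: GPQ={C} ∪ LNST={A} → {A,C} (+1)
site 6, node PQ: P={C} ∩ Q={C} → {C} (+0)
site 6, node GPQ: G={T} ∪ PQ={C} → {C,T} (+1)
site 6, node ST: S={G} ∪ T={C} → {C,G} (+1)
site 6, node LST: L={A} ∪ ST={C,G} → {A,C,G} (+1)
site 6, node LNST: LST={A,C,G} ∩ N={A} → {A} (+0)
site 6, node GLNPQST: GPQ={C,T} ∪ LNST={A} → {A,C,T} (+1)
per-site changes: [4, 4, 3, 4, 2, 4, 4]; total = 25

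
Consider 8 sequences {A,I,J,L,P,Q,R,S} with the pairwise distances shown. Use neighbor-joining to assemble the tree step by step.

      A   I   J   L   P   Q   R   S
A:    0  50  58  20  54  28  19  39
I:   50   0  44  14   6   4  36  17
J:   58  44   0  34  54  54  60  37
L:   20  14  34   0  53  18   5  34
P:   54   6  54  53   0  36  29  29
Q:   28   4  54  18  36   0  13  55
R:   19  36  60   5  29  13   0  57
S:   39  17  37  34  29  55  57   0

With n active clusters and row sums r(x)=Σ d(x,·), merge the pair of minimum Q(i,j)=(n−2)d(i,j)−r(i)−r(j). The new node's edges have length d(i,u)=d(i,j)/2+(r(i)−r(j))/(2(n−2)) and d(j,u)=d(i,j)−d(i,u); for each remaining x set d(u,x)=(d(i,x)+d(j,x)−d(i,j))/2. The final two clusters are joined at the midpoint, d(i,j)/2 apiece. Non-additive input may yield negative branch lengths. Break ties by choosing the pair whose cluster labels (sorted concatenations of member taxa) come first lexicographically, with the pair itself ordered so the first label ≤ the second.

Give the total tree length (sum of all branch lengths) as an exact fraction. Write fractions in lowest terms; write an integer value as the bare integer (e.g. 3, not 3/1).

3319/32

iteration 1: select I,P (d=6, Q=-396); attach at lengths (-9/2, 21/2); label the merged cluster IP
  updated: d(A,IP)=49, d(IP,J)=46, d(IP,L)=61/2, d(IP,Q)=17, d(IP,R)=59/2, d(IP,S)=20
iteration 2: select J,S (d=37, Q=-346); attach at lengths (116/5, 69/5); label the merged cluster JS
  updated: d(A,JS)=30, d(IP,JS)=29/2, d(JS,L)=31/2, d(JS,Q)=36, d(JS,R)=40
iteration 3: select IP,JS (d=29/2, Q=-437/2); attach at lengths (125/16, 107/16); label the merged cluster IJPS
  updated: d(A,IJPS)=129/4, d(IJPS,L)=63/4, d(IJPS,Q)=77/4, d(IJPS,R)=55/2
iteration 4: select IJPS,Q (d=77/4, Q=-461/4); attach at lengths (99/8, 55/8); label the merged cluster IJPQS
  updated: d(A,IJPQS)=41/2, d(IJPQS,L)=29/4, d(IJPQS,R)=85/8
iteration 5: select A,IJPQS (d=41/2, Q=-455/8); attach at lengths (497/32, 159/32); label the merged cluster AIJPQS
  updated: d(AIJPQS,L)=27/8, d(AIJPQS,R)=73/16
iteration 6: select AIJPQS,L (d=27/8, Q=-207/16); attach at lengths (47/32, 61/32); label the merged cluster AIJLPQS
  updated: d(AIJLPQS,R)=99/32
iteration 7: select AIJLPQS,R (d=99/32); attach at lengths (99/64, 99/64); label the merged cluster AIJLPQRS
final tree: (((A:497/32,(((I:-9/2,P:21/2):125/16,(J:116/5,S:69/5):107/16):99/8,Q:55/8):159/32):47/32,L:61/32):99/64,R:99/64)
total length: 3319/32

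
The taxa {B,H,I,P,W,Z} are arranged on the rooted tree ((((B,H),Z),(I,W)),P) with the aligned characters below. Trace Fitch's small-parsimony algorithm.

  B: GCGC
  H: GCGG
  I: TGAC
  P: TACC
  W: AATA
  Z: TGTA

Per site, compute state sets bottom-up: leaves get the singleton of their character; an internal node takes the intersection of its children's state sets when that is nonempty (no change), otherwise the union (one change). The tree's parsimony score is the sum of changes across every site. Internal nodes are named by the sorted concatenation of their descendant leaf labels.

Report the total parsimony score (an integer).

[col 0] BH: children B:{G}, H:{G} ∩→ {G}; cost 0
[col 0] BHZ: children BH:{G}, Z:{T} ∪→ {G,T}; cost 1
[col 0] IW: children I:{T}, W:{A} ∪→ {A,T}; cost 1
[col 0] BHIWZ: children BHZ:{G,T}, IW:{A,T} ∩→ {T}; cost 0
[col 0] BHIPWZ: children BHIWZ:{T}, P:{T} ∩→ {T}; cost 0
[col 1] BH: children B:{C}, H:{C} ∩→ {C}; cost 0
[col 1] BHZ: children BH:{C}, Z:{G} ∪→ {C,G}; cost 1
[col 1] IW: children I:{G}, W:{A} ∪→ {A,G}; cost 1
[col 1] BHIWZ: children BHZ:{C,G}, IW:{A,G} ∩→ {G}; cost 0
[col 1] BHIPWZ: children BHIWZ:{G}, P:{A} ∪→ {A,G}; cost 1
[col 2] BH: children B:{G}, H:{G} ∩→ {G}; cost 0
[col 2] BHZ: children BH:{G}, Z:{T} ∪→ {G,T}; cost 1
[col 2] IW: children I:{A}, W:{T} ∪→ {A,T}; cost 1
[col 2] BHIWZ: children BHZ:{G,T}, IW:{A,T} ∩→ {T}; cost 0
[col 2] BHIPWZ: children BHIWZ:{T}, P:{C} ∪→ {C,T}; cost 1
[col 3] BH: children B:{C}, H:{G} ∪→ {C,G}; cost 1
[col 3] BHZ: children BH:{C,G}, Z:{A} ∪→ {A,C,G}; cost 1
[col 3] IW: children I:{C}, W:{A} ∪→ {A,C}; cost 1
[col 3] BHIWZ: children BHZ:{A,C,G}, IW:{A,C} ∩→ {A,C}; cost 0
[col 3] BHIPWZ: children BHIWZ:{A,C}, P:{C} ∩→ {C}; cost 0
per-site changes: [2, 3, 3, 3]; total = 11

11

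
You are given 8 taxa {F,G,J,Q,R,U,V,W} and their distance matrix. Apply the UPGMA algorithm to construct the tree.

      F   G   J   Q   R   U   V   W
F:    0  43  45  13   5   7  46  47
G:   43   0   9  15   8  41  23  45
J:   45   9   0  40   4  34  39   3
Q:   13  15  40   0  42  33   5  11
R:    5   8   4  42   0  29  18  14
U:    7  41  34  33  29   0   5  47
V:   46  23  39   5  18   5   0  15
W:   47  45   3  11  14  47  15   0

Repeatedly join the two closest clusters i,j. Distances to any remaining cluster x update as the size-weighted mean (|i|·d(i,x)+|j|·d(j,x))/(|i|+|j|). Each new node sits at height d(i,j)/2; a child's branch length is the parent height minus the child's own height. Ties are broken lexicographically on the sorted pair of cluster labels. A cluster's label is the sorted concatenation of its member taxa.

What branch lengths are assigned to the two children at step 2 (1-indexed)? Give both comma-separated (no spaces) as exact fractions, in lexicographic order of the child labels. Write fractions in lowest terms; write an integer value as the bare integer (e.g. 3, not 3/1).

5/2,5/2

step 1: merge (J,W) at d=3; branch lengths J→3/2, W→3/2; new cluster JW
  updated: d(F,JW)=46, d(G,JW)=27, d(JW,Q)=51/2, d(JW,R)=9, d(JW,U)=81/2, d(JW,V)=27
step 2: merge (F,R) at d=5; branch lengths F→5/2, R→5/2; new cluster FR
  updated: d(FR,G)=51/2, d(FR,JW)=55/2, d(FR,Q)=55/2, d(FR,U)=18, d(FR,V)=32
step 3: merge (Q,V) at d=5; branch lengths Q→5/2, V→5/2; new cluster QV
  updated: d(FR,QV)=119/4, d(G,QV)=19, d(JW,QV)=105/4, d(QV,U)=19
step 4: merge (FR,U) at d=18; branch lengths FR→13/2, U→9; new cluster FRU
  updated: d(FRU,G)=92/3, d(FRU,JW)=191/6, d(FRU,QV)=157/6
step 5: merge (G,QV) at d=19; branch lengths G→19/2, QV→7; new cluster GQV
  updated: d(FRU,GQV)=83/3, d(GQV,JW)=53/2
step 6: merge (GQV,JW) at d=53/2; branch lengths GQV→15/4, JW→47/4; new cluster GJQVW
  updated: d(FRU,GJQVW)=88/3
step 7: merge (FRU,GJQVW) at d=88/3; branch lengths FRU→17/3, GJQVW→17/12; new cluster FGJQRUVW
final tree: (((F:5/2,R:5/2):13/2,U:9):17/3,((G:19/2,(Q:5/2,V:5/2):7):15/4,(J:3/2,W:3/2):47/4):17/12)
total length: 811/12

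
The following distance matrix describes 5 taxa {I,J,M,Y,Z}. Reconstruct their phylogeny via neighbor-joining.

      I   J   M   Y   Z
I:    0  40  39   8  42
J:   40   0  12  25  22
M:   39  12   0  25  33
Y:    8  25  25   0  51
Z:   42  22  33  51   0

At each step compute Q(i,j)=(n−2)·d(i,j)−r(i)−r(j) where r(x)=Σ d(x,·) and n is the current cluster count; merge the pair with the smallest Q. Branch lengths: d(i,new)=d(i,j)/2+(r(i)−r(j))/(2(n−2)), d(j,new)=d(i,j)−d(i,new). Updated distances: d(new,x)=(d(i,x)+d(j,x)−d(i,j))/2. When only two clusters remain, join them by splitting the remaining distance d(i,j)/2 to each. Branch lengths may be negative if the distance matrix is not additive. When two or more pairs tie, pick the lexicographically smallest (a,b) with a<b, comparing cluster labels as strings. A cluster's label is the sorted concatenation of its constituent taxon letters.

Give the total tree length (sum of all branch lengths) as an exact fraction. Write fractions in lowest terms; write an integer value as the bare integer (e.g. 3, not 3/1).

step 1: merge (I,Y) at d=8, Q=-214; branch lengths I→22/3, Y→2/3; new cluster IY
  updated: d(IY,J)=57/2, d(IY,M)=28, d(IY,Z)=85/2
step 2: merge (IY,M) at d=28, Q=-116; branch lengths IY→41/2, M→15/2; new cluster IMY
  updated: d(IMY,J)=25/4, d(IMY,Z)=95/4
step 3: merge (IMY,J) at d=25/4, Q=-52; branch lengths IMY→4, J→9/4; new cluster IJMY
  updated: d(IJMY,Z)=79/4
step 4: merge (IJMY,Z) at d=79/4; branch lengths IJMY→79/8, Z→79/8; new cluster IJMYZ
final tree: ((((I:22/3,Y:2/3):41/2,M:15/2):4,J:9/4):79/8,Z:79/8)
total length: 62

62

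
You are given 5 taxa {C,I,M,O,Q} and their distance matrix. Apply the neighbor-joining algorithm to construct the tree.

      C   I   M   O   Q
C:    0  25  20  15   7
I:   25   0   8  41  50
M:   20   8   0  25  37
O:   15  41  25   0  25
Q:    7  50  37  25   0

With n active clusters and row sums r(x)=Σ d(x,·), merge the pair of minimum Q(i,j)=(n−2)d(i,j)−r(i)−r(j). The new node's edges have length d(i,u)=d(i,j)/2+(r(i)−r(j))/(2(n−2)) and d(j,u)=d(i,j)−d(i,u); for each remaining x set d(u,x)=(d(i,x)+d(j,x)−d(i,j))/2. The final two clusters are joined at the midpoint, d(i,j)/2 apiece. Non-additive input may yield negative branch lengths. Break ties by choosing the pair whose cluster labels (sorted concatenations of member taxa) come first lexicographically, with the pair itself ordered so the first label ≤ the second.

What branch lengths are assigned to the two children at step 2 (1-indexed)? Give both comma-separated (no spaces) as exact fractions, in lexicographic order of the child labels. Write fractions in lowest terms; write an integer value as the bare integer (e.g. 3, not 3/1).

step 1: merge (I,M) at d=8, Q=-190; branch lengths I→29/3, M→-5/3; new cluster IM
  updated: d(C,IM)=37/2, d(IM,O)=29, d(IM,Q)=79/2
step 2: merge (C,Q) at d=7, Q=-98; branch lengths C→-17/4, Q→45/4; new cluster CQ
  updated: d(CQ,IM)=51/2, d(CQ,O)=33/2
step 3: merge (CQ,IM) at d=51/2, Q=-71; branch lengths CQ→13/2, IM→19; new cluster CIMQ
  updated: d(CIMQ,O)=10
step 4: merge (CIMQ,O) at d=10; branch lengths CIMQ→5, O→5; new cluster CIMOQ
final tree: (((C:-17/4,Q:45/4):13/2,(I:29/3,M:-5/3):19):5,O:5)
total length: 101/2

-17/4,45/4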